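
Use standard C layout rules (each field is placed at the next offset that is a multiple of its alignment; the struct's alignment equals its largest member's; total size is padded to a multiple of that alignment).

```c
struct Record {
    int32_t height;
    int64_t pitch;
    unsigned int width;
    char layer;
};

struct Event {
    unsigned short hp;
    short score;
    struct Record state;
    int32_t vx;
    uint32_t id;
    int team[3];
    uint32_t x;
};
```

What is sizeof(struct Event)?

Record: @0: height [4B, align 4] → 4; +4 pad (align 8); @8: pitch [8B, align 8] → 16; @16: width [4B, align 4] → 20; @20: layer [1B, align 1] → 21; +3 tail pad (align 8); size 24, align 8
@0: hp [2B, align 2] → 2
@2: score [2B, align 2] → 4
+4 pad (align 8)
@8: state [24B, align 8] → 32
@32: vx [4B, align 4] → 36
@36: id [4B, align 4] → 40
@40: team [12B, align 4] → 52
@52: x [4B, align 4] → 56
size 56, align 8

56 bytes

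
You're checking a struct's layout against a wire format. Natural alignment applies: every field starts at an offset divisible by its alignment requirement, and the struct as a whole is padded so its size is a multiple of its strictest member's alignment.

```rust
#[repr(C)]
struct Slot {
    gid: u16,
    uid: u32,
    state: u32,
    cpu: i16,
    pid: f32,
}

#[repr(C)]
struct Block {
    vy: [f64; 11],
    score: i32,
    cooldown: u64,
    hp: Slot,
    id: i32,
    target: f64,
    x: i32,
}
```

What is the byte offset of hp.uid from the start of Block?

Slot: 0..2  gid  (2B, 2-aligned); 2..4  -- padding (2B); 4..8  uid  (4B, 4-aligned); 8..12  state  (4B, 4-aligned); 12..14  cpu  (2B, 2-aligned); 14..16  -- padding (2B); 16..20  pid  (4B, 4-aligned); sizeof = 20, alignof = 4
0..88  vy  (88B, 8-aligned)
88..92  score  (4B, 4-aligned)
92..96  -- padding (4B)
96..104  cooldown  (8B, 8-aligned)
104..124  hp  (20B, 4-aligned)
within Slot: uid at 4
104 + 4 = 108

108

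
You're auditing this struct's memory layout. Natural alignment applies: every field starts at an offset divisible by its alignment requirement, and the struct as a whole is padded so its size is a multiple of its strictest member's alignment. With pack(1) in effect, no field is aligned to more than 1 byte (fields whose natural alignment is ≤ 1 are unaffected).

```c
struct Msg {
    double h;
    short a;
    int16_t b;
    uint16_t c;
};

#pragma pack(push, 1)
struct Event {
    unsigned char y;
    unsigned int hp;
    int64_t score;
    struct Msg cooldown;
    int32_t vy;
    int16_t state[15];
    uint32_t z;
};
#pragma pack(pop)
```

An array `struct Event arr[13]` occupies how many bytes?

871

Msg: h at 0 (size 8, align 8) → ends 8; a at 8 (size 2, align 2) → ends 10; b at 10 (size 2, align 2) → ends 12; c at 12 (size 2, align 2) → ends 14; tail pad 2 to reach multiple of 8; total 16 bytes, alignment 8
y at 0 (size 1, align 1) → ends 1
hp at 1 (size 4, align 1) → ends 5
score at 5 (size 8, align 1) → ends 13
cooldown at 13 (size 16, align 1) → ends 29
vy at 29 (size 4, align 1) → ends 33
state at 33 (size 30, align 1) → ends 63
z at 63 (size 4, align 1) → ends 67
total 67 bytes, alignment 1
array of 13: 13 × 67 = 871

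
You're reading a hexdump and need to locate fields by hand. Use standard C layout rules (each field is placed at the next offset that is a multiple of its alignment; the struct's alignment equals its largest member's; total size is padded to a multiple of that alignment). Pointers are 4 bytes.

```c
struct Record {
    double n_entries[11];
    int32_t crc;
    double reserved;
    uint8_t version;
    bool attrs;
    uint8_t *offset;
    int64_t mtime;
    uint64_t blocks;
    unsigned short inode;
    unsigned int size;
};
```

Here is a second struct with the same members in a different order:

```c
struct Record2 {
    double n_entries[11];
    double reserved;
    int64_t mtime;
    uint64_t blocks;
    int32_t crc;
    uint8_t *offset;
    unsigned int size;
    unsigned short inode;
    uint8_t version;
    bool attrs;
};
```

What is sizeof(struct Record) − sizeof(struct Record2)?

8

0..88  n_entries  (88B, 8-aligned)
88..92  crc  (4B, 4-aligned)
92..96  -- padding (4B)
96..104  reserved  (8B, 8-aligned)
104..105  version  (1B, 1-aligned)
105..106  attrs  (1B, 1-aligned)
106..108  -- padding (2B)
108..112  offset  (4B, 4-aligned)
112..120  mtime  (8B, 8-aligned)
120..128  blocks  (8B, 8-aligned)
128..130  inode  (2B, 2-aligned)
130..132  -- padding (2B)
132..136  size  (4B, 4-aligned)
sizeof = 136, alignof = 8
— Record2 —
0..88  n_entries  (88B, 8-aligned)
88..96  reserved  (8B, 8-aligned)
96..104  mtime  (8B, 8-aligned)
104..112  blocks  (8B, 8-aligned)
112..116  crc  (4B, 4-aligned)
116..120  offset  (4B, 4-aligned)
120..124  size  (4B, 4-aligned)
124..126  inode  (2B, 2-aligned)
126..127  version  (1B, 1-aligned)
127..128  attrs  (1B, 1-aligned)
sizeof = 128, alignof = 8
136 − 128 = 8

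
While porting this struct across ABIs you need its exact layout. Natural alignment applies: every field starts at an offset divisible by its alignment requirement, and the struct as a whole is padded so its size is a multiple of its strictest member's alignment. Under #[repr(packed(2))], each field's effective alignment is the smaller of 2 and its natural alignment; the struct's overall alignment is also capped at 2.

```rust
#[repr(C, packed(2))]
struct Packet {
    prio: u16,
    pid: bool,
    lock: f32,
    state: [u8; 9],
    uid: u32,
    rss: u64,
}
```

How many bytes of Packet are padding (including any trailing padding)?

prio at 0 (size 2, align 2) → ends 2
pid at 2 (size 1, align 1) → ends 3
pad 1 to align 2 for lock
lock at 4 (size 4, align 2) → ends 8
state at 8 (size 9, align 1) → ends 17
pad 1 to align 2 for uid
uid at 18 (size 4, align 2) → ends 22
rss at 22 (size 8, align 2) → ends 30
total 30 bytes, alignment 2
data bytes 28, size 30 → padding 2

2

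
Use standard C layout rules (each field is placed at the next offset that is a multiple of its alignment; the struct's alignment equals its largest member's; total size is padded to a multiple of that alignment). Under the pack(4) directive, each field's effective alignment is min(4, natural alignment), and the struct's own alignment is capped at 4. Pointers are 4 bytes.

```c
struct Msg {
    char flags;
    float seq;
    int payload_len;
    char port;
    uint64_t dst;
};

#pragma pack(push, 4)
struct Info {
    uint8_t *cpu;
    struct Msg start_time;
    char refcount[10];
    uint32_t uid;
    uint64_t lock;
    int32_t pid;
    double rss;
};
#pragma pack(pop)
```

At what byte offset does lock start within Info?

44

Msg: @0: flags [1B, align 1] → 1; +3 pad (align 4); @4: seq [4B, align 4] → 8; @8: payload_len [4B, align 4] → 12; @12: port [1B, align 1] → 13; +3 pad (align 8); @16: dst [8B, align 8] → 24; size 24, align 8
@0: cpu [4B, align 4] → 4
@4: start_time [24B, align 4] → 28
@28: refcount [10B, align 1] → 38
+2 pad (align 4)
@40: uid [4B, align 4] → 44
@44: lock [8B, align 4] → 52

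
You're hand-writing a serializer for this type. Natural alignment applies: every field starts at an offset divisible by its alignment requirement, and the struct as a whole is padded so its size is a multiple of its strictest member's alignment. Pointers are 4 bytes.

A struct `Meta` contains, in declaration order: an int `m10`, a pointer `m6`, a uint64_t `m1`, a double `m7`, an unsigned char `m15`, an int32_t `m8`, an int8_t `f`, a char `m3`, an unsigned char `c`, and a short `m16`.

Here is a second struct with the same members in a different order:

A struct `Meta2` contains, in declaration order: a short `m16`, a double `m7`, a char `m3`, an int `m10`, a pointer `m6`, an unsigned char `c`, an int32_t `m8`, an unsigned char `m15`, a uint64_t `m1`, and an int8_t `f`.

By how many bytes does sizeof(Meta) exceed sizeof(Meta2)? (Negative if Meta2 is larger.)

-16

m10 at 0 (size 4, align 4) → ends 4
m6 at 4 (size 4, align 4) → ends 8
m1 at 8 (size 8, align 8) → ends 16
m7 at 16 (size 8, align 8) → ends 24
m15 at 24 (size 1, align 1) → ends 25
pad 3 to align 4 for m8
m8 at 28 (size 4, align 4) → ends 32
f at 32 (size 1, align 1) → ends 33
m3 at 33 (size 1, align 1) → ends 34
c at 34 (size 1, align 1) → ends 35
pad 1 to align 2 for m16
m16 at 36 (size 2, align 2) → ends 38
tail pad 2 to reach multiple of 8
total 40 bytes, alignment 8
— Meta2 —
m16 at 0 (size 2, align 2) → ends 2
pad 6 to align 8 for m7
m7 at 8 (size 8, align 8) → ends 16
m3 at 16 (size 1, align 1) → ends 17
pad 3 to align 4 for m10
m10 at 20 (size 4, align 4) → ends 24
m6 at 24 (size 4, align 4) → ends 28
c at 28 (size 1, align 1) → ends 29
pad 3 to align 4 for m8
m8 at 32 (size 4, align 4) → ends 36
m15 at 36 (size 1, align 1) → ends 37
pad 3 to align 8 for m1
m1 at 40 (size 8, align 8) → ends 48
f at 48 (size 1, align 1) → ends 49
tail pad 7 to reach multiple of 8
total 56 bytes, alignment 8
40 − 56 = -16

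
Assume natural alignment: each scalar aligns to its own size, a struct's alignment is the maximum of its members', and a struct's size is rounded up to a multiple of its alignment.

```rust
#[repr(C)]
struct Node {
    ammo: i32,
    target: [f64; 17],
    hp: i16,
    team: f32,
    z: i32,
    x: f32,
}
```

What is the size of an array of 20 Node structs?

3200

@0: ammo [4B, align 4] → 4
+4 pad (align 8)
@8: target [136B, align 8] → 144
@144: hp [2B, align 2] → 146
+2 pad (align 4)
@148: team [4B, align 4] → 152
@152: z [4B, align 4] → 156
@156: x [4B, align 4] → 160
size 160, align 8
array of 20: 20 × 160 = 3200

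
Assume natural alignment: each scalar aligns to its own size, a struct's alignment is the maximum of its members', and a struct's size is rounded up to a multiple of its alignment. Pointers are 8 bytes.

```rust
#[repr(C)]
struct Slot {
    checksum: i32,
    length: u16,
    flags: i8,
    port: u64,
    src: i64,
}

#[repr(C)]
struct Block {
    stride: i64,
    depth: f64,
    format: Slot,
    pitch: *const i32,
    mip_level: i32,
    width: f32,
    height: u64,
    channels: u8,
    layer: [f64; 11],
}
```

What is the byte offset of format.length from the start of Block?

Slot: @0: checksum [4B, align 4] → 4; @4: length [2B, align 2] → 6; @6: flags [1B, align 1] → 7; +1 pad (align 8); @8: port [8B, align 8] → 16; @16: src [8B, align 8] → 24; size 24, align 8
@0: stride [8B, align 8] → 8
@8: depth [8B, align 8] → 16
@16: format [24B, align 8] → 40
within Slot: length at 4
16 + 4 = 20

20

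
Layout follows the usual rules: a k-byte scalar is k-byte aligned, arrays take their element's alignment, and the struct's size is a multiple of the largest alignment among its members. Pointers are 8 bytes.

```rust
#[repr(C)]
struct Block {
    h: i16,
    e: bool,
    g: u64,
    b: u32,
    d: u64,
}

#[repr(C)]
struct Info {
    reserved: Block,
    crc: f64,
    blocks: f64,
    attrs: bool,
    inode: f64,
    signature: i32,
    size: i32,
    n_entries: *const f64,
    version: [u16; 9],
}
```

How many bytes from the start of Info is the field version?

Block: h at 0 (size 2, align 2) → ends 2; e at 2 (size 1, align 1) → ends 3; pad 5 to align 8 for g; g at 8 (size 8, align 8) → ends 16; b at 16 (size 4, align 4) → ends 20; pad 4 to align 8 for d; d at 24 (size 8, align 8) → ends 32; total 32 bytes, alignment 8
reserved at 0 (size 32, align 8) → ends 32
crc at 32 (size 8, align 8) → ends 40
blocks at 40 (size 8, align 8) → ends 48
attrs at 48 (size 1, align 1) → ends 49
pad 7 to align 8 for inode
inode at 56 (size 8, align 8) → ends 64
signature at 64 (size 4, align 4) → ends 68
size at 68 (size 4, align 4) → ends 72
n_entries at 72 (size 8, align 8) → ends 80
version at 80 (size 18, align 2) → ends 98

80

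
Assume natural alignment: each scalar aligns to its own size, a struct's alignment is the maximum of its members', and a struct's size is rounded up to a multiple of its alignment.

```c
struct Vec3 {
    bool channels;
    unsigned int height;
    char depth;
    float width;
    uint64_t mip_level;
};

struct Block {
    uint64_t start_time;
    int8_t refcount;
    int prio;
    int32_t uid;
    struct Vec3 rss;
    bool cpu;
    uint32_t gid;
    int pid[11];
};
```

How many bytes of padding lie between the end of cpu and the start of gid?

3

Vec3: channels at 0 (size 1, align 1) → ends 1; pad 3 to align 4 for height; height at 4 (size 4, align 4) → ends 8; depth at 8 (size 1, align 1) → ends 9; pad 3 to align 4 for width; width at 12 (size 4, align 4) → ends 16; mip_level at 16 (size 8, align 8) → ends 24; total 24 bytes, alignment 8
start_time at 0 (size 8, align 8) → ends 8
refcount at 8 (size 1, align 1) → ends 9
pad 3 to align 4 for prio
prio at 12 (size 4, align 4) → ends 16
uid at 16 (size 4, align 4) → ends 20
pad 4 to align 8 for rss
rss at 24 (size 24, align 8) → ends 48
cpu at 48 (size 1, align 1) → ends 49
pad 3 to align 4 for gid
gid at 52 (size 4, align 4) → ends 56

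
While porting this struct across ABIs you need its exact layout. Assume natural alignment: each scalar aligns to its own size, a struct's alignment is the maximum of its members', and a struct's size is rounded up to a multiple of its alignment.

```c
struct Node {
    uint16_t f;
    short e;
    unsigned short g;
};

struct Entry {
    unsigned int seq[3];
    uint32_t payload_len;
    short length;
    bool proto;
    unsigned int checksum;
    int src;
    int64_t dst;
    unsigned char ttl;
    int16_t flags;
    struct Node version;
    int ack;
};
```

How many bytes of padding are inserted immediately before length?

Node: f at 0 (size 2, align 2) → ends 2; e at 2 (size 2, align 2) → ends 4; g at 4 (size 2, align 2) → ends 6; total 6 bytes, alignment 2
seq at 0 (size 12, align 4) → ends 12
payload_len at 12 (size 4, align 4) → ends 16
length at 16 (size 2, align 2) → ends 18

0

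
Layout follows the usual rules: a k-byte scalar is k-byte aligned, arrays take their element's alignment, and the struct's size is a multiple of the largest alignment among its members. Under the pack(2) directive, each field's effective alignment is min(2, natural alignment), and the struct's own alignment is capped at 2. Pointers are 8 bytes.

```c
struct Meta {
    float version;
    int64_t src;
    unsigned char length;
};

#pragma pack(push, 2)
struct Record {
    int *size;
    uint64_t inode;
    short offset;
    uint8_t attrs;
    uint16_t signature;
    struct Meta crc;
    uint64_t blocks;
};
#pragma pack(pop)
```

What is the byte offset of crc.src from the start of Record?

Meta: version at 0 (size 4, align 4) → ends 4; pad 4 to align 8 for src; src at 8 (size 8, align 8) → ends 16; length at 16 (size 1, align 1) → ends 17; tail pad 7 to reach multiple of 8; total 24 bytes, alignment 8
size at 0 (size 8, align 2) → ends 8
inode at 8 (size 8, align 2) → ends 16
offset at 16 (size 2, align 2) → ends 18
attrs at 18 (size 1, align 1) → ends 19
pad 1 to align 2 for signature
signature at 20 (size 2, align 2) → ends 22
crc at 22 (size 24, align 2) → ends 46
within Meta: src at 8
22 + 8 = 30

30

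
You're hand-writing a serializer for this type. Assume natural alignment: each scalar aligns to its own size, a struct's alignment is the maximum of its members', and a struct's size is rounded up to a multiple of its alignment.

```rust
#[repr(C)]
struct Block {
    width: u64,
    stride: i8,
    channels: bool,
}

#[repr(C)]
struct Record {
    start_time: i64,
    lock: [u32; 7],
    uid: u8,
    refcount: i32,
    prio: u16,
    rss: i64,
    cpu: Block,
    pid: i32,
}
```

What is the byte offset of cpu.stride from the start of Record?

64

Block: 0..8  width  (8B, 8-aligned); 8..9  stride  (1B, 1-aligned); 9..10  channels  (1B, 1-aligned); 10..16  -- tail padding (6B); sizeof = 16, alignof = 8
0..8  start_time  (8B, 8-aligned)
8..36  lock  (28B, 4-aligned)
36..37  uid  (1B, 1-aligned)
37..40  -- padding (3B)
40..44  refcount  (4B, 4-aligned)
44..46  prio  (2B, 2-aligned)
46..48  -- padding (2B)
48..56  rss  (8B, 8-aligned)
56..72  cpu  (16B, 8-aligned)
within Block: stride at 8
56 + 8 = 64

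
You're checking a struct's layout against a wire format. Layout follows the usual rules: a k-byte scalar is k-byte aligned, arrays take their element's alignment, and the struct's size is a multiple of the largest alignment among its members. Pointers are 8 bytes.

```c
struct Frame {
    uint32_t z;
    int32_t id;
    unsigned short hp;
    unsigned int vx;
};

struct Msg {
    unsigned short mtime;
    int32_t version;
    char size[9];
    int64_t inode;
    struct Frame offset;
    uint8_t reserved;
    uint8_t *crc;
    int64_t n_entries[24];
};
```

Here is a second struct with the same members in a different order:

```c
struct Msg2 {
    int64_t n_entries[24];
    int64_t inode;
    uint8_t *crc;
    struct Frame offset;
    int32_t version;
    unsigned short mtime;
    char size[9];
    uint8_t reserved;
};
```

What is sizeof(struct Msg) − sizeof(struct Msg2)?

16

Frame: @0: z [4B, align 4] → 4; @4: id [4B, align 4] → 8; @8: hp [2B, align 2] → 10; +2 pad (align 4); @12: vx [4B, align 4] → 16; size 16, align 4
@0: mtime [2B, align 2] → 2
+2 pad (align 4)
@4: version [4B, align 4] → 8
@8: size [9B, align 1] → 17
+7 pad (align 8)
@24: inode [8B, align 8] → 32
@32: offset [16B, align 4] → 48
@48: reserved [1B, align 1] → 49
+7 pad (align 8)
@56: crc [8B, align 8] → 64
@64: n_entries [192B, align 8] → 256
size 256, align 8
— Msg2 —
@0: n_entries [192B, align 8] → 192
@192: inode [8B, align 8] → 200
@200: crc [8B, align 8] → 208
@208: offset [16B, align 4] → 224
@224: version [4B, align 4] → 228
@228: mtime [2B, align 2] → 230
@230: size [9B, align 1] → 239
@239: reserved [1B, align 1] → 240
size 240, align 8
256 − 240 = 16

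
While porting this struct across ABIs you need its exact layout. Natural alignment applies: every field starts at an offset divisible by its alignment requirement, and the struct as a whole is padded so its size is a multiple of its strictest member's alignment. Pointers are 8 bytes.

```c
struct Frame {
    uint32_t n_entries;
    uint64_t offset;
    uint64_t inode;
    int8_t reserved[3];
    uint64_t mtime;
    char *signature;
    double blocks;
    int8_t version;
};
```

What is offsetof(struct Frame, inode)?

@0: n_entries [4B, align 4] → 4
+4 pad (align 8)
@8: offset [8B, align 8] → 16
@16: inode [8B, align 8] → 24

16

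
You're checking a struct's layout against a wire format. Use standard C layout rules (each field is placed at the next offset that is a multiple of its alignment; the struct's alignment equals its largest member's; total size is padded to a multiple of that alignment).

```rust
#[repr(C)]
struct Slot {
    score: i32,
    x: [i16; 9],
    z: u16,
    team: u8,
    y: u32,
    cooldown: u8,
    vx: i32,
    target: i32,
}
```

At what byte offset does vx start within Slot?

0..4  score  (4B, 4-aligned)
4..22  x  (18B, 2-aligned)
22..24  z  (2B, 2-aligned)
24..25  team  (1B, 1-aligned)
25..28  -- padding (3B)
28..32  y  (4B, 4-aligned)
32..33  cooldown  (1B, 1-aligned)
33..36  -- padding (3B)
36..40  vx  (4B, 4-aligned)

36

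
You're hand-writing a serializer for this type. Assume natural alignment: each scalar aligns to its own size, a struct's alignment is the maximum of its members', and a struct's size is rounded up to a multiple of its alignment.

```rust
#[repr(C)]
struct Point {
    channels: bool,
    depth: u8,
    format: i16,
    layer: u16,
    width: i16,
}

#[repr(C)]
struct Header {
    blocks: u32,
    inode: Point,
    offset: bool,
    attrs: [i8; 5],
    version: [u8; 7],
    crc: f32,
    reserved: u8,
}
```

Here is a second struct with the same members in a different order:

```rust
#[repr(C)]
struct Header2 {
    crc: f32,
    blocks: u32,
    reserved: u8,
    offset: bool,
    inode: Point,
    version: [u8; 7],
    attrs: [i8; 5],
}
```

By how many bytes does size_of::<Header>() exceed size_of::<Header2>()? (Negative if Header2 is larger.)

Point: 0..1  channels  (1B, 1-aligned); 1..2  depth  (1B, 1-aligned); 2..4  format  (2B, 2-aligned); 4..6  layer  (2B, 2-aligned); 6..8  width  (2B, 2-aligned); sizeof = 8, alignof = 2
0..4  blocks  (4B, 4-aligned)
4..12  inode  (8B, 2-aligned)
12..13  offset  (1B, 1-aligned)
13..18  attrs  (5B, 1-aligned)
18..25  version  (7B, 1-aligned)
25..28  -- padding (3B)
28..32  crc  (4B, 4-aligned)
32..33  reserved  (1B, 1-aligned)
33..36  -- tail padding (3B)
sizeof = 36, alignof = 4
— Header2 —
0..4  crc  (4B, 4-aligned)
4..8  blocks  (4B, 4-aligned)
8..9  reserved  (1B, 1-aligned)
9..10  offset  (1B, 1-aligned)
10..18  inode  (8B, 2-aligned)
18..25  version  (7B, 1-aligned)
25..30  attrs  (5B, 1-aligned)
30..32  -- tail padding (2B)
sizeof = 32, alignof = 4
36 − 32 = 4

4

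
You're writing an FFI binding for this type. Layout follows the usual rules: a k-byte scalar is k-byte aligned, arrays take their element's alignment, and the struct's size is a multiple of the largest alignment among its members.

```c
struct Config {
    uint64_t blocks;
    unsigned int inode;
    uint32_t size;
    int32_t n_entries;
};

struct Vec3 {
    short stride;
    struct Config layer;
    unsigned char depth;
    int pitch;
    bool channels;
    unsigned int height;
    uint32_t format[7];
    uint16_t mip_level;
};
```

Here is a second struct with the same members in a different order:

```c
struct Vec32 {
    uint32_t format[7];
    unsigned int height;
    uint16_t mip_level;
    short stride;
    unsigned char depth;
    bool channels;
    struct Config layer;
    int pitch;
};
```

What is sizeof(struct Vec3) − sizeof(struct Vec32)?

Config: blocks at 0 (size 8, align 8) → ends 8; inode at 8 (size 4, align 4) → ends 12; size at 12 (size 4, align 4) → ends 16; n_entries at 16 (size 4, align 4) → ends 20; tail pad 4 to reach multiple of 8; total 24 bytes, alignment 8
stride at 0 (size 2, align 2) → ends 2
pad 6 to align 8 for layer
layer at 8 (size 24, align 8) → ends 32
depth at 32 (size 1, align 1) → ends 33
pad 3 to align 4 for pitch
pitch at 36 (size 4, align 4) → ends 40
channels at 40 (size 1, align 1) → ends 41
pad 3 to align 4 for height
height at 44 (size 4, align 4) → ends 48
format at 48 (size 28, align 4) → ends 76
mip_level at 76 (size 2, align 2) → ends 78
tail pad 2 to reach multiple of 8
total 80 bytes, alignment 8
— Vec32 —
format at 0 (size 28, align 4) → ends 28
height at 28 (size 4, align 4) → ends 32
mip_level at 32 (size 2, align 2) → ends 34
stride at 34 (size 2, align 2) → ends 36
depth at 36 (size 1, align 1) → ends 37
channels at 37 (size 1, align 1) → ends 38
pad 2 to align 8 for layer
layer at 40 (size 24, align 8) → ends 64
pitch at 64 (size 4, align 4) → ends 68
tail pad 4 to reach multiple of 8
total 72 bytes, alignment 8
80 − 72 = 8

8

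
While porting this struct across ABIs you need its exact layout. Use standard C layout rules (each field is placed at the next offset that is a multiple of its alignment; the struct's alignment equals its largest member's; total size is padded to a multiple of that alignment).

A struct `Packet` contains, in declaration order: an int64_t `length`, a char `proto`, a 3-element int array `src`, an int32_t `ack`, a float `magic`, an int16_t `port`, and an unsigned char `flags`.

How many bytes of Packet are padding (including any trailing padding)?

length at 0 (size 8, align 8) → ends 8
proto at 8 (size 1, align 1) → ends 9
pad 3 to align 4 for src
src at 12 (size 12, align 4) → ends 24
ack at 24 (size 4, align 4) → ends 28
magic at 28 (size 4, align 4) → ends 32
port at 32 (size 2, align 2) → ends 34
flags at 34 (size 1, align 1) → ends 35
tail pad 5 to reach multiple of 8
total 40 bytes, alignment 8
data bytes 32, size 40 → padding 8

8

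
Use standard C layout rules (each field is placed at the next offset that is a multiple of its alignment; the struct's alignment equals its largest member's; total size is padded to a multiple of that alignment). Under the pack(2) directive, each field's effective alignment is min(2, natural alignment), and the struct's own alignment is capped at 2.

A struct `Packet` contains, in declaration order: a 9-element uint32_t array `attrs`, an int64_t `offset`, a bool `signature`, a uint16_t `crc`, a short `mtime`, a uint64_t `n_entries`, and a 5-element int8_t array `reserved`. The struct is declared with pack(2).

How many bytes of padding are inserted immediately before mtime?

attrs at 0 (size 36, align 2) → ends 36
offset at 36 (size 8, align 2) → ends 44
signature at 44 (size 1, align 1) → ends 45
pad 1 to align 2 for crc
crc at 46 (size 2, align 2) → ends 48
mtime at 48 (size 2, align 2) → ends 50

0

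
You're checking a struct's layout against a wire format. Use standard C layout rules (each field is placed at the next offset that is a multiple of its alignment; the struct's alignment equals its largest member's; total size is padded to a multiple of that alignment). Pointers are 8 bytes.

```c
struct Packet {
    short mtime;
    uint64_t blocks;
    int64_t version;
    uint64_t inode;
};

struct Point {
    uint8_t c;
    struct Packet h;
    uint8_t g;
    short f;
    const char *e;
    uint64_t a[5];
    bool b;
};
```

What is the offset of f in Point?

42

Packet: 0..2  mtime  (2B, 2-aligned); 2..8  -- padding (6B); 8..16  blocks  (8B, 8-aligned); 16..24  version  (8B, 8-aligned); 24..32  inode  (8B, 8-aligned); sizeof = 32, alignof = 8
0..1  c  (1B, 1-aligned)
1..8  -- padding (7B)
8..40  h  (32B, 8-aligned)
40..41  g  (1B, 1-aligned)
41..42  -- padding (1B)
42..44  f  (2B, 2-aligned)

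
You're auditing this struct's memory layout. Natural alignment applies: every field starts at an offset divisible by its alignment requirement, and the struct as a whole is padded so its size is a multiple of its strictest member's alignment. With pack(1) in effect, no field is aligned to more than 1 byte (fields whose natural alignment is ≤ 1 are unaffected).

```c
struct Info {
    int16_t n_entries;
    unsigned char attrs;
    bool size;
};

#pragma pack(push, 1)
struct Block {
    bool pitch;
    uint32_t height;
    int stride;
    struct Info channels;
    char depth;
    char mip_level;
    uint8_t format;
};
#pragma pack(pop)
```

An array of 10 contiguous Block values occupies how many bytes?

160

Info: n_entries at 0 (size 2, align 2) → ends 2; attrs at 2 (size 1, align 1) → ends 3; size at 3 (size 1, align 1) → ends 4; total 4 bytes, alignment 2
pitch at 0 (size 1, align 1) → ends 1
height at 1 (size 4, align 1) → ends 5
stride at 5 (size 4, align 1) → ends 9
channels at 9 (size 4, align 1) → ends 13
depth at 13 (size 1, align 1) → ends 14
mip_level at 14 (size 1, align 1) → ends 15
format at 15 (size 1, align 1) → ends 16
total 16 bytes, alignment 1
array of 10: 10 × 16 = 160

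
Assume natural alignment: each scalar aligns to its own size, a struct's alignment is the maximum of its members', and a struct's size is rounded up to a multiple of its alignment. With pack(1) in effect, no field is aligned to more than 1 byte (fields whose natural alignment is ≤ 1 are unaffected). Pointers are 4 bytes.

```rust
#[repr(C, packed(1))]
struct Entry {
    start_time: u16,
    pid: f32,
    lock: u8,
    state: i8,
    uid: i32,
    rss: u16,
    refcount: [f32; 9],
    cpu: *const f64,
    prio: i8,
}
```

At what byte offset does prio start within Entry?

@0: start_time [2B, align 1] → 2
@2: pid [4B, align 1] → 6
@6: lock [1B, align 1] → 7
@7: state [1B, align 1] → 8
@8: uid [4B, align 1] → 12
@12: rss [2B, align 1] → 14
@14: refcount [36B, align 1] → 50
@50: cpu [4B, align 1] → 54
@54: prio [1B, align 1] → 55

54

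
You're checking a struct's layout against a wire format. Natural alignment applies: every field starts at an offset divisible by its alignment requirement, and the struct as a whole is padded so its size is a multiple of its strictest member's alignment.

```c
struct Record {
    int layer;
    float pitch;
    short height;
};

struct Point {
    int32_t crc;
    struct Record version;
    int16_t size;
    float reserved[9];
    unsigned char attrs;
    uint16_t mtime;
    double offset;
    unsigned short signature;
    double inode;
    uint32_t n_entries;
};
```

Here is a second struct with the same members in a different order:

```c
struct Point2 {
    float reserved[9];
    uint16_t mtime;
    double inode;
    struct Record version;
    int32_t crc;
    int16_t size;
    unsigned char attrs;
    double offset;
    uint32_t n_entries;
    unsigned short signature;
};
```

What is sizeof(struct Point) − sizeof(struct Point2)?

8

Record: 0..4  layer  (4B, 4-aligned); 4..8  pitch  (4B, 4-aligned); 8..10  height  (2B, 2-aligned); 10..12  -- tail padding (2B); sizeof = 12, alignof = 4
0..4  crc  (4B, 4-aligned)
4..16  version  (12B, 4-aligned)
16..18  size  (2B, 2-aligned)
18..20  -- padding (2B)
20..56  reserved  (36B, 4-aligned)
56..57  attrs  (1B, 1-aligned)
57..58  -- padding (1B)
58..60  mtime  (2B, 2-aligned)
60..64  -- padding (4B)
64..72  offset  (8B, 8-aligned)
72..74  signature  (2B, 2-aligned)
74..80  -- padding (6B)
80..88  inode  (8B, 8-aligned)
88..92  n_entries  (4B, 4-aligned)
92..96  -- tail padding (4B)
sizeof = 96, alignof = 8
— Point2 —
0..36  reserved  (36B, 4-aligned)
36..38  mtime  (2B, 2-aligned)
38..40  -- padding (2B)
40..48  inode  (8B, 8-aligned)
48..60  version  (12B, 4-aligned)
60..64  crc  (4B, 4-aligned)
64..66  size  (2B, 2-aligned)
66..67  attrs  (1B, 1-aligned)
67..72  -- padding (5B)
72..80  offset  (8B, 8-aligned)
80..84  n_entries  (4B, 4-aligned)
84..86  signature  (2B, 2-aligned)
86..88  -- tail padding (2B)
sizeof = 88, alignof = 8
96 − 88 = 8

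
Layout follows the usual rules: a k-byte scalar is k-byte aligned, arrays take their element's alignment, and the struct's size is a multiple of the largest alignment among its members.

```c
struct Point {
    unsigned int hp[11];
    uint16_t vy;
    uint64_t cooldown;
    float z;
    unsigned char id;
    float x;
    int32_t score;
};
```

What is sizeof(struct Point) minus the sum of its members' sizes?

@0: hp [44B, align 4] → 44
@44: vy [2B, align 2] → 46
+2 pad (align 8)
@48: cooldown [8B, align 8] → 56
@56: z [4B, align 4] → 60
@60: id [1B, align 1] → 61
+3 pad (align 4)
@64: x [4B, align 4] → 68
@68: score [4B, align 4] → 72
size 72, align 8
data bytes 67, size 72 → padding 5

5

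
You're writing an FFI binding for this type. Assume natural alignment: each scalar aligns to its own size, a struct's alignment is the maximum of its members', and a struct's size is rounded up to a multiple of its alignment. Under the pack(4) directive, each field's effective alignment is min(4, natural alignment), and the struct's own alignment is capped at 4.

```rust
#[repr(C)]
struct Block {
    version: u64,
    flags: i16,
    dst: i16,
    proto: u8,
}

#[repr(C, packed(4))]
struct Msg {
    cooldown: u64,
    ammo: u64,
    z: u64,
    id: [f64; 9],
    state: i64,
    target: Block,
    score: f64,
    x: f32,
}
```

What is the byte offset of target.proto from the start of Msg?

116

Block: @0: version [8B, align 8] → 8; @8: flags [2B, align 2] → 10; @10: dst [2B, align 2] → 12; @12: proto [1B, align 1] → 13; +3 tail pad (align 8); size 16, align 8
@0: cooldown [8B, align 4] → 8
@8: ammo [8B, align 4] → 16
@16: z [8B, align 4] → 24
@24: id [72B, align 4] → 96
@96: state [8B, align 4] → 104
@104: target [16B, align 4] → 120
within Block: proto at 12
104 + 12 = 116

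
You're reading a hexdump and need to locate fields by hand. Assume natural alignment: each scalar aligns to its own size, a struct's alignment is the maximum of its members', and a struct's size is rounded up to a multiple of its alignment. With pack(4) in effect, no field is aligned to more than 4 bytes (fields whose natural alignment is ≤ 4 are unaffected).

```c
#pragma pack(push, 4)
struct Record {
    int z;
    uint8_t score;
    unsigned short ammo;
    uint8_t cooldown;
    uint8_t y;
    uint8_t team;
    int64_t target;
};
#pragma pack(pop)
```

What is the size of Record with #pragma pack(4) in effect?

20

z at 0 (size 4, align 4) → ends 4
score at 4 (size 1, align 1) → ends 5
pad 1 to align 2 for ammo
ammo at 6 (size 2, align 2) → ends 8
cooldown at 8 (size 1, align 1) → ends 9
y at 9 (size 1, align 1) → ends 10
team at 10 (size 1, align 1) → ends 11
pad 1 to align 4 for target
target at 12 (size 8, align 4) → ends 20
total 20 bytes, alignment 4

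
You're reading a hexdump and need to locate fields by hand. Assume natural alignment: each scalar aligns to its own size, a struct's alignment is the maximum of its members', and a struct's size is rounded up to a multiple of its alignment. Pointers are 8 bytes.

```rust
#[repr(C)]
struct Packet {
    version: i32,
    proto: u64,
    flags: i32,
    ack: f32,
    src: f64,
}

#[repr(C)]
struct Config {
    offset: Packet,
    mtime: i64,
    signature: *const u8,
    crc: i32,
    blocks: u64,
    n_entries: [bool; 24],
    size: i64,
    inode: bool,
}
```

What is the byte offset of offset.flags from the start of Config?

Packet: version at 0 (size 4, align 4) → ends 4; pad 4 to align 8 for proto; proto at 8 (size 8, align 8) → ends 16; flags at 16 (size 4, align 4) → ends 20; ack at 20 (size 4, align 4) → ends 24; src at 24 (size 8, align 8) → ends 32; total 32 bytes, alignment 8
offset at 0 (size 32, align 8) → ends 32
within Packet: flags at 16
0 + 16 = 16

16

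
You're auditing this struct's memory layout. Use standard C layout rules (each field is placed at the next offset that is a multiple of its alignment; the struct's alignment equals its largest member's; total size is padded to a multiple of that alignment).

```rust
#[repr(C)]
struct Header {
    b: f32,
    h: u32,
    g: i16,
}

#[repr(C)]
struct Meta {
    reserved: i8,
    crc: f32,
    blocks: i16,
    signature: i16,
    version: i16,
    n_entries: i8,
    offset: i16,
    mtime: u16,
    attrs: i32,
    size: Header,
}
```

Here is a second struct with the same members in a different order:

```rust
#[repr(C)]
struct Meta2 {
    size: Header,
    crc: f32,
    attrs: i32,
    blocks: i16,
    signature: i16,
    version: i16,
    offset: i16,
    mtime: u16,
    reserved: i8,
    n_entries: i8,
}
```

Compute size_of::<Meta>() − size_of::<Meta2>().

Header: @0: b [4B, align 4] → 4; @4: h [4B, align 4] → 8; @8: g [2B, align 2] → 10; +2 tail pad (align 4); size 12, align 4
@0: reserved [1B, align 1] → 1
+3 pad (align 4)
@4: crc [4B, align 4] → 8
@8: blocks [2B, align 2] → 10
@10: signature [2B, align 2] → 12
@12: version [2B, align 2] → 14
@14: n_entries [1B, align 1] → 15
+1 pad (align 2)
@16: offset [2B, align 2] → 18
@18: mtime [2B, align 2] → 20
@20: attrs [4B, align 4] → 24
@24: size [12B, align 4] → 36
size 36, align 4
— Meta2 —
@0: size [12B, align 4] → 12
@12: crc [4B, align 4] → 16
@16: attrs [4B, align 4] → 20
@20: blocks [2B, align 2] → 22
@22: signature [2B, align 2] → 24
@24: version [2B, align 2] → 26
@26: offset [2B, align 2] → 28
@28: mtime [2B, align 2] → 30
@30: reserved [1B, align 1] → 31
@31: n_entries [1B, align 1] → 32
size 32, align 4
36 − 32 = 4

4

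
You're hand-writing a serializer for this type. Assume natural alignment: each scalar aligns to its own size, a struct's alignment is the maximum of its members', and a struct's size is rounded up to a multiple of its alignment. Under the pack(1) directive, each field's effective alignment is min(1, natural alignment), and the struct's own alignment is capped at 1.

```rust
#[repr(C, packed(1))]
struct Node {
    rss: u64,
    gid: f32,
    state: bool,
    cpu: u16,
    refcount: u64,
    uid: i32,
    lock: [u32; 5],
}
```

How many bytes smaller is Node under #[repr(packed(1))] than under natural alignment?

natural layout:
  rss at 0 (size 8, align 8) → ends 8
  gid at 8 (size 4, align 4) → ends 12
  state at 12 (size 1, align 1) → ends 13
  pad 1 to align 2 for cpu
  cpu at 14 (size 2, align 2) → ends 16
  refcount at 16 (size 8, align 8) → ends 24
  uid at 24 (size 4, align 4) → ends 28
  lock at 28 (size 20, align 4) → ends 48
  total 48 bytes, alignment 8
packed(1) layout:
  rss at 0 (size 8, align 1) → ends 8
  gid at 8 (size 4, align 1) → ends 12
  state at 12 (size 1, align 1) → ends 13
  cpu at 13 (size 2, align 1) → ends 15
  refcount at 15 (size 8, align 1) → ends 23
  uid at 23 (size 4, align 1) → ends 27
  lock at 27 (size 20, align 1) → ends 47
  total 47 bytes, alignment 1
48 − 47 = 1

1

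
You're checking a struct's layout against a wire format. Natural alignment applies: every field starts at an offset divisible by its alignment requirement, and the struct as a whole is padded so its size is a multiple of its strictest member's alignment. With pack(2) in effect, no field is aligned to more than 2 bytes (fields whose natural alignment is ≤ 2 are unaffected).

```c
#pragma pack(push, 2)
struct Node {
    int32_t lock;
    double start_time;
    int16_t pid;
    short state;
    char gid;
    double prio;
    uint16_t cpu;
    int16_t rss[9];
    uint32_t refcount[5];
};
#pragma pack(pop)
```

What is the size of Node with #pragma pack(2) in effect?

66

@0: lock [4B, align 2] → 4
@4: start_time [8B, align 2] → 12
@12: pid [2B, align 2] → 14
@14: state [2B, align 2] → 16
@16: gid [1B, align 1] → 17
+1 pad (align 2)
@18: prio [8B, align 2] → 26
@26: cpu [2B, align 2] → 28
@28: rss [18B, align 2] → 46
@46: refcount [20B, align 2] → 66
size 66, align 2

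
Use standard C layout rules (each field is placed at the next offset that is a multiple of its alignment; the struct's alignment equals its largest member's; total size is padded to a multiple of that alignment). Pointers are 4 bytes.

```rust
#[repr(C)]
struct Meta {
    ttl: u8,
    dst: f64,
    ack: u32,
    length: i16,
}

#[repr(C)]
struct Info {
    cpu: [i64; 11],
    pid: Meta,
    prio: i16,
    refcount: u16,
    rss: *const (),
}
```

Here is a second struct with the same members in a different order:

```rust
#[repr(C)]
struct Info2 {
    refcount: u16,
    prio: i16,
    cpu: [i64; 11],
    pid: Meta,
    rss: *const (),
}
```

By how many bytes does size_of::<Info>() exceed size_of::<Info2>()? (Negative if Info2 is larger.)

-8

Meta: @0: ttl [1B, align 1] → 1; +7 pad (align 8); @8: dst [8B, align 8] → 16; @16: ack [4B, align 4] → 20; @20: length [2B, align 2] → 22; +2 tail pad (align 8); size 24, align 8
@0: cpu [88B, align 8] → 88
@88: pid [24B, align 8] → 112
@112: prio [2B, align 2] → 114
@114: refcount [2B, align 2] → 116
@116: rss [4B, align 4] → 120
size 120, align 8
— Info2 —
@0: refcount [2B, align 2] → 2
@2: prio [2B, align 2] → 4
+4 pad (align 8)
@8: cpu [88B, align 8] → 96
@96: pid [24B, align 8] → 120
@120: rss [4B, align 4] → 124
+4 tail pad (align 8)
size 128, align 8
120 − 128 = -8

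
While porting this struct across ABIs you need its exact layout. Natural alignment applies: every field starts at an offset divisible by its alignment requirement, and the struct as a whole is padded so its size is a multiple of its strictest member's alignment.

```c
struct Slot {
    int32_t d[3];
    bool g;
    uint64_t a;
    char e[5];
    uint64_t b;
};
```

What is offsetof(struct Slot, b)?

32

0..12  d  (12B, 4-aligned)
12..13  g  (1B, 1-aligned)
13..16  -- padding (3B)
16..24  a  (8B, 8-aligned)
24..29  e  (5B, 1-aligned)
29..32  -- padding (3B)
32..40  b  (8B, 8-aligned)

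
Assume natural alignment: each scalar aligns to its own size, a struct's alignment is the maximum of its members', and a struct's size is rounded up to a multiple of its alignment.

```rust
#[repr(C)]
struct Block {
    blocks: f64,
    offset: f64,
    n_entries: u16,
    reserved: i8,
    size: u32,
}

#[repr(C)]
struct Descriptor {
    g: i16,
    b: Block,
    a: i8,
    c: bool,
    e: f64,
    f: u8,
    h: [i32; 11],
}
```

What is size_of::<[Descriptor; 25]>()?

2400

Block: @0: blocks [8B, align 8] → 8; @8: offset [8B, align 8] → 16; @16: n_entries [2B, align 2] → 18; @18: reserved [1B, align 1] → 19; +1 pad (align 4); @20: size [4B, align 4] → 24; size 24, align 8
@0: g [2B, align 2] → 2
+6 pad (align 8)
@8: b [24B, align 8] → 32
@32: a [1B, align 1] → 33
@33: c [1B, align 1] → 34
+6 pad (align 8)
@40: e [8B, align 8] → 48
@48: f [1B, align 1] → 49
+3 pad (align 4)
@52: h [44B, align 4] → 96
size 96, align 8
array of 25: 25 × 96 = 2400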